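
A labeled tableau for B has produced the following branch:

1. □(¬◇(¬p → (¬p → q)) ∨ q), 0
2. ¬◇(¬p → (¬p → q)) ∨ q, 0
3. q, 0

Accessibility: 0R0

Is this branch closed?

No atom appears with both signs at the same world.

Open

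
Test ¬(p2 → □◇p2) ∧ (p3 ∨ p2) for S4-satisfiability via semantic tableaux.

1. ¬(p2 → □◇p2) ∧ (p3 ∨ p2), u
2. ¬(p2 → □◇p2), u
3. p3 ∨ p2, u
4. p2, u
5. ¬□◇p2, u
6. ¬◇p2, v
7. ¬p2, v
Accessibility: uRu, uRv, vRv

Satisfiable (open branch found)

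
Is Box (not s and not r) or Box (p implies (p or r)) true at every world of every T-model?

Valid in T

Tableau for the negation not (Box (not s and not r) or Box (p implies (p or r))):
1. not (Box (not s and not r) or Box (p implies (p or r))), 0
2. not Box (not s and not r), 0   [neg-or-rule on 1]
3. not Box (p implies (p or r)), 0   [neg-or-rule on 1]
4. not (not s and not r), 1   [neg-Box-rule on 2: fresh world 1, 0R1]
5. r, 1   [neg-and-rule on 4 (branches; this branch)]
6. not (p implies (p or r)), 2   [neg-Box-rule on 3: fresh world 2, 0R2]
7. p, 2   [neg-implies-rule on 6]
8. not (p or r), 2   [neg-implies-rule on 6]
9. not p, 2   [neg-or-rule on 8]
10. not r, 2   [neg-or-rule on 8]
Accessibility: 0R0, 0R1, 0R2, 1R1, 2R2
Branch closes: p and not p both at 2.
Every branch of the negation's tableau closes; the branch above is one of them.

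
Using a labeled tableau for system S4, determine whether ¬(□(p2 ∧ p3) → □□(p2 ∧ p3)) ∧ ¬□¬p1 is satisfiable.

1. ¬(□(p2 ∧ p3) → □□(p2 ∧ p3)) ∧ ¬□¬p1, u
2. ¬(□(p2 ∧ p3) → □□(p2 ∧ p3)), u   [∧-rule on 1]
3. ¬□¬p1, u   [∧-rule on 1]
4. □(p2 ∧ p3), u   [¬→-rule on 2]
5. ¬□□(p2 ∧ p3), u   [¬→-rule on 2]
6. p2 ∧ p3, u   [□-rule on 4 via uRu]
7. p2, u   [∧-rule on 6]
8. p3, u   [∧-rule on 6]
9. p1, v   [¬□-rule on 3: fresh world v, uRv]
10. p2 ∧ p3, v   [□-rule on 4 via uRv]
11. p2, v   [∧-rule on 10]
12. p3, v   [∧-rule on 10]
13. ¬□(p2 ∧ p3), w   [¬□-rule on 5: fresh world w, uRw]
14. p2 ∧ p3, w   [□-rule on 4 via uRw]
15. p2, w   [∧-rule on 14]
16. p3, w   [∧-rule on 14]
17. ¬(p2 ∧ p3), x   [¬□-rule on 13: fresh world x, wRx]
18. p2 ∧ p3, x   [□-rule on 4 via uRx]
19. p2, x   [∧-rule on 18]
20. p3, x   [∧-rule on 18]
21. ¬p3, x   [¬∧-rule on 17 (branches; this branch)]
Accessibility: uRu, uRv, uRw, uRx, vRv, wRw, wRx, xRx
Branch closes: p3 and ¬p3 both at x.
Every branch closes; the branch above is one of them.

Unsatisfiable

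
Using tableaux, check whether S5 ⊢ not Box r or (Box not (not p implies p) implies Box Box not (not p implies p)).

Valid

Tableau for the negation not (not Box r or (Box not (not p implies p) implies Box Box not (not p implies p))):
1. not (not Box r or (Box not (not p implies p) implies Box Box not (not p implies p))), u
2. Box r, u
3. not (Box not (not p implies p) implies Box Box not (not p implies p)), u
4. Box not (not p implies p), u
5. not Box Box not (not p implies p), u
6. r, u
7. not (not p implies p), u
8. not p, u
9. not Box not (not p implies p), v
10. r, v
11. not (not p implies p), v
12. not p, v
13. not p implies p, w
14. r, w
15. not (not p implies p), w
16. not p, w
17. p, w
Accessibility: uRu, uRv, uRw, vRu, vRv, vRw, wRu, wRv, wRw
Branch closes: p and not p both at w.
All branches of the negation close; one closing branch shown above.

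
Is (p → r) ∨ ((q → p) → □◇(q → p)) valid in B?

Tableau for the negation ¬((p → r) ∨ ((q → p) → □◇(q → p))):
1. ¬((p → r) ∨ ((q → p) → □◇(q → p))), u
2. ¬(p → r), u   [¬∨-rule on 1]
3. ¬((q → p) → □◇(q → p)), u   [¬∨-rule on 1]
4. p, u   [¬→-rule on 2]
5. ¬r, u   [¬→-rule on 2]
6. q → p, u   [¬→-rule on 3]
7. ¬□◇(q → p), u   [¬→-rule on 3]
8. ¬◇(q → p), v   [¬□-rule on 7: fresh world v, uRv]
9. ¬(q → p), u   [¬◇-rule on 8 via vRu]
10. q, u   [¬→-rule on 9]
11. ¬p, u   [¬→-rule on 9]
Accessibility: uRu, uRv, vRu, vRv
Branch closes: p and ¬p both at u.
Every branch of the negation's tableau closes; the branch above is one of them.

Valid in B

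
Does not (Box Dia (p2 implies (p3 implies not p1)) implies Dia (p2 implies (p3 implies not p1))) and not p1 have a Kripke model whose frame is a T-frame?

1. not (Box Dia (p2 implies (p3 implies not p1)) implies Dia (p2 implies (p3 implies not p1))) and not p1, 0
2. not (Box Dia (p2 implies (p3 implies not p1)) implies Dia (p2 implies (p3 implies not p1))), 0
3. not p1, 0
4. Box Dia (p2 implies (p3 implies not p1)), 0
5. not Dia (p2 implies (p3 implies not p1)), 0
6. Dia (p2 implies (p3 implies not p1)), 0
7. not (p2 implies (p3 implies not p1)), 0
8. p2, 0
9. not (p3 implies not p1), 0
10. p3, 0
11. p1, 0
Accessibility: 0R0
Branch closes: p1 and not p1 both at 0.
All branches of the tableau close; one closing branch shown above.

Unsatisfiable (every branch closes)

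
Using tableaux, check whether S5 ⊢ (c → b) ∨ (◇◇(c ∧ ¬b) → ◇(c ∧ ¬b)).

Valid in S5

Tableau for the negation ¬((c → b) ∨ (◇◇(c ∧ ¬b) → ◇(c ∧ ¬b))):
1. ¬((c → b) ∨ (◇◇(c ∧ ¬b) → ◇(c ∧ ¬b))), w0
2. ¬(c → b), w0   [¬∨-rule on 1]
3. ¬(◇◇(c ∧ ¬b) → ◇(c ∧ ¬b)), w0   [¬∨-rule on 1]
4. c, w0   [¬→-rule on 2]
5. ¬b, w0   [¬→-rule on 2]
6. ◇◇(c ∧ ¬b), w0   [¬→-rule on 3]
7. ¬◇(c ∧ ¬b), w0   [¬→-rule on 3]
8. ¬(c ∧ ¬b), w0   [¬◇-rule on 7 via w0Rw0]
9. b, w0   [¬∧-rule on 8 (branches; this branch)]
Accessibility: w0Rw0
Branch closes: b and ¬b both at w0.
All branches of the negation close; one closing branch shown above.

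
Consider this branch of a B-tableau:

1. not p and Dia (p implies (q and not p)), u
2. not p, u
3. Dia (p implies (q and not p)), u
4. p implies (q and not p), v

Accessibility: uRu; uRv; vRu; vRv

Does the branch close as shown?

There is no literal clash: for every atom and world, at most one sign appears.

Open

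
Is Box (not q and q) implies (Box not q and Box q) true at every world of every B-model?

Valid

Tableau for the negation not (Box (not q and q) implies (Box not q and Box q)):
1. not (Box (not q and q) implies (Box not q and Box q)), u
2. Box (not q and q), u
3. not (Box not q and Box q), u
4. not q and q, u
5. not q, u
6. q, u
Accessibility: uRu
Branch closes: q and not q both at u.
Every branch of the negation's tableau closes; the branch above is one of them.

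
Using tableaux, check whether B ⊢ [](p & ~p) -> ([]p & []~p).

Yes, valid

Tableau for the negation ~([](p & ~p) -> ([]p & []~p)):
1. ~([](p & ~p) -> ([]p & []~p)), u
2. [](p & ~p), u
3. ~([]p & []~p), u
4. p & ~p, u
5. p, u
6. ~p, u
Accessibility: uRu
Branch closes: p and ~p both at u.
All branches of the negation close; one closing branch shown above.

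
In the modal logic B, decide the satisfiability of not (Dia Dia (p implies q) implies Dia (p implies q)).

1. not (Dia Dia (p implies q) implies Dia (p implies q)), 0
2. Dia Dia (p implies q), 0
3. not Dia (p implies q), 0
4. not (p implies q), 0
5. p, 0
6. not q, 0
7. Dia (p implies q), 1
8. not (p implies q), 1
9. p, 1
10. not q, 1
11. p implies q, 2
12. q, 2
Accessibility: 0R0, 0R1, 1R0, 1R1, 1R2, 2R1, 2R2

Satisfiable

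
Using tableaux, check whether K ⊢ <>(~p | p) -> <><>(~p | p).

Tableau for the negation ~(<>(~p | p) -> <><>(~p | p)):
1. ~(<>(~p | p) -> <><>(~p | p)), u
2. <>(~p | p), u
3. ~<><>(~p | p), u
4. ~p | p, v
5. ~<>(~p | p), v
6. p, v
Accessibility: uRv
The negation has an open branch (countermodel exists).

Invalid (countermodel exists)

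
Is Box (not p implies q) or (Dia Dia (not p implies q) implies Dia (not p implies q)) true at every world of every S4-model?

Valid in S4

Tableau for the negation not (Box (not p implies q) or (Dia Dia (not p implies q) implies Dia (not p implies q))):
1. not (Box (not p implies q) or (Dia Dia (not p implies q) implies Dia (not p implies q))), 0
2. not Box (not p implies q), 0   [neg-or-rule on 1]
3. not (Dia Dia (not p implies q) implies Dia (not p implies q)), 0   [neg-or-rule on 1]
4. Dia Dia (not p implies q), 0   [neg-implies-rule on 3]
5. not Dia (not p implies q), 0   [neg-implies-rule on 3]
6. not (not p implies q), 0   [neg-Dia-rule on 5 via 0R0]
7. not p, 0   [neg-implies-rule on 6]
8. not q, 0   [neg-implies-rule on 6]
9. not (not p implies q), 1   [neg-Box-rule on 2: fresh world 1, 0R1]
10. not p, 1   [neg-implies-rule on 9]
11. not q, 1   [neg-implies-rule on 9]
12. Dia (not p implies q), 2   [Dia-rule on 4: fresh world 2, 0R2]
13. not (not p implies q), 2   [neg-Dia-rule on 5 via 0R2]
14. not p, 2   [neg-implies-rule on 13]
15. not q, 2   [neg-implies-rule on 13]
16. not p implies q, 3   [Dia-rule on 12: fresh world 3, 2R3]
17. not (not p implies q), 3   [neg-Dia-rule on 5 via 0R3]
18. not p, 3   [neg-implies-rule on 17]
19. not q, 3   [neg-implies-rule on 17]
20. q, 3   [implies-rule on 16 (branches; this branch)]
Accessibility: 0R0, 0R1, 0R2, 0R3, 1R1, 2R2, 2R3, 3R3
Branch closes: q and not q both at 3.
All branches of the negation close; one closing branch shown above.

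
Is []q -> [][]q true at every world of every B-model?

Tableau for the negation ~([]q -> [][]q):
1. ~([]q -> [][]q), u
2. []q, u
3. ~[][]q, u
4. q, u
5. ~[]q, v
6. q, v
7. ~q, w
Accessibility: uRu, uRv, vRu, vRv, vRw, wRv, wRw
The negation has an open branch (countermodel exists).

Not valid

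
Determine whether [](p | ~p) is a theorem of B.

Yes, valid

Tableau for the negation ~[](p | ~p):
1. ~[](p | ~p), w0
2. ~(p | ~p), w1   [~[]-rule on 1: fresh world w1, w0Rw1]
3. ~p, w1   [~|-rule on 2]
4. p, w1   [~|-rule on 2]
Accessibility: w0Rw0, w0Rw1, w1Rw0, w1Rw1
Branch closes: p and ~p both at w1.
Every branch of the negation's tableau closes; the branch above is one of them.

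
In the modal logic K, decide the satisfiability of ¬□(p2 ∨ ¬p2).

No, unsatisfiable

1. ¬□(p2 ∨ ¬p2), w0
2. ¬(p2 ∨ ¬p2), w1
3. ¬p2, w1
4. p2, w1
Accessibility: w0Rw1
Branch closes: p2 and ¬p2 both at w1.
All branches of the tableau close; one closing branch shown above.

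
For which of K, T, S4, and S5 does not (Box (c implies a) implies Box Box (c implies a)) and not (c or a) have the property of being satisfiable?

S4-tableau for the formula:
1. not (Box (c implies a) implies Box Box (c implies a)) and not (c or a), u
2. not (Box (c implies a) implies Box Box (c implies a)), u
3. not (c or a), u
4. Box (c implies a), u
5. not Box Box (c implies a), u
6. not c, u
7. not a, u
8. c implies a, u
9. not Box (c implies a), v
10. c implies a, v
11. a, v
12. not (c implies a), w
13. c, w
14. not a, w
15. c implies a, w
16. a, w
Accessibility: uRu, uRv, uRw, vRv, vRw, wRw
Branch closes: a and not a both at w.
Every branch closes (one shown): unsatisfiable in S4, hence also in S5 (every S5-frame is an S4-frame).
T-tableau for the formula:
1. not (Box (c implies a) implies Box Box (c implies a)) and not (c or a), u
2. not (Box (c implies a) implies Box Box (c implies a)), u
3. not (c or a), u
4. Box (c implies a), u
5. not Box Box (c implies a), u
6. not c, u
7. not a, u
8. c implies a, u
9. not Box (c implies a), v
10. c implies a, v
11. a, v
12. not (c implies a), w
13. c, w
14. not a, w
Accessibility: uRu, uRv, vRv, vRw, wRw
Complete open branch: satisfiable in T, hence also in K (this T-model is also a K-model).

K, T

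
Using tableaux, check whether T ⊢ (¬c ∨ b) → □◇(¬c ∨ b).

Tableau for the negation ¬((¬c ∨ b) → □◇(¬c ∨ b)):
1. ¬((¬c ∨ b) → □◇(¬c ∨ b)), u
2. ¬c ∨ b, u
3. ¬□◇(¬c ∨ b), u
4. b, u
5. ¬◇(¬c ∨ b), v
6. ¬(¬c ∨ b), v
7. c, v
8. ¬b, v
Accessibility: uRu, uRv, vRv
The negation has an open branch (countermodel exists).

Invalid (countermodel exists)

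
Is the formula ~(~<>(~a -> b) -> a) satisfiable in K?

Satisfiable (open branch found)

1. ~(~<>(~a -> b) -> a), w0
2. ~<>(~a -> b), w0   [~->-rule on 1]
3. ~a, w0   [~->-rule on 1]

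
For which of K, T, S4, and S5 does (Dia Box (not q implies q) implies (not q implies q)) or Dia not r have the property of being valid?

S5-tableau for the negation not ((Dia Box (not q implies q) implies (not q implies q)) or Dia not r):
1. not ((Dia Box (not q implies q) implies (not q implies q)) or Dia not r), w0
2. not (Dia Box (not q implies q) implies (not q implies q)), w0
3. not Dia not r, w0
4. Dia Box (not q implies q), w0
5. not (not q implies q), w0
6. not q, w0
7. r, w0
8. Box (not q implies q), w1
9. r, w1
10. not q implies q, w0
11. not q implies q, w1
12. q, w0
Accessibility: w0Rw0, w0Rw1, w1Rw0, w1Rw1
Branch closes: q and not q both at w0.
Every branch closes (one shown): valid in S5.
S4-tableau for the negation not ((Dia Box (not q implies q) implies (not q implies q)) or Dia not r):
1. not ((Dia Box (not q implies q) implies (not q implies q)) or Dia not r), w0
2. not (Dia Box (not q implies q) implies (not q implies q)), w0
3. not Dia not r, w0
4. Dia Box (not q implies q), w0
5. not (not q implies q), w0
6. not q, w0
7. r, w0
8. Box (not q implies q), w1
9. r, w1
10. not q implies q, w1
11. q, w1
Accessibility: w0Rw0, w0Rw1, w1Rw1
Complete open branch: countermodel on an S4-frame, so not valid in S4, nor in K, T (the same frame is also a K-frame and a T-frame).

S5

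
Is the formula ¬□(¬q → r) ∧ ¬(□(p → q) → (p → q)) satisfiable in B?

No, unsatisfiable

1. ¬□(¬q → r) ∧ ¬(□(p → q) → (p → q)), w0
2. ¬□(¬q → r), w0   [∧-rule on 1]
3. ¬(□(p → q) → (p → q)), w0   [∧-rule on 1]
4. □(p → q), w0   [¬→-rule on 3]
5. ¬(p → q), w0   [¬→-rule on 3]
6. p, w0   [¬→-rule on 5]
7. ¬q, w0   [¬→-rule on 5]
8. p → q, w0   [□-rule on 4 via w0Rw0]
9. q, w0   [→-rule on 8 (branches; this branch)]
Accessibility: w0Rw0
Branch closes: q and ¬q both at w0.
All branches of the tableau close; one closing branch shown above.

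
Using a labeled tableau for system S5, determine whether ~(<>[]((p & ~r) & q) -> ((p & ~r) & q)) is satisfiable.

1. ~(<>[]((p & ~r) & q) -> ((p & ~r) & q)), 0
2. <>[]((p & ~r) & q), 0
3. ~((p & ~r) & q), 0
4. ~(p & ~r), 0
5. r, 0
6. []((p & ~r) & q), 1
7. (p & ~r) & q, 0
8. p & ~r, 0
9. q, 0
10. p, 0
11. ~r, 0
Accessibility: 0R0, 0R1, 1R0, 1R1
Branch closes: r and ~r both at 0.
All branches of the tableau close; one closing branch shown above.

Unsatisfiable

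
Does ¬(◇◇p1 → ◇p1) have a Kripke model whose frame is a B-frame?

Satisfiable

1. ¬(◇◇p1 → ◇p1), u
2. ◇◇p1, u   [¬→-rule on 1]
3. ¬◇p1, u   [¬→-rule on 1]
4. ¬p1, u   [¬◇-rule on 3 via uRu]
5. ◇p1, v   [◇-rule on 2: fresh world v, uRv]
6. ¬p1, v   [¬◇-rule on 3 via uRv]
7. p1, w   [◇-rule on 5: fresh world w, vRw]
Accessibility: uRu, uRv, vRu, vRv, vRw, wRv, wRw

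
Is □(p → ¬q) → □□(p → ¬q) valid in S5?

Valid

Tableau for the negation ¬(□(p → ¬q) → □□(p → ¬q)):
1. ¬(□(p → ¬q) → □□(p → ¬q)), u
2. □(p → ¬q), u
3. ¬□□(p → ¬q), u
4. p → ¬q, u
5. ¬q, u
6. ¬□(p → ¬q), v
7. p → ¬q, v
8. ¬q, v
9. ¬(p → ¬q), w
10. p, w
11. q, w
12. p → ¬q, w
13. ¬q, w
Accessibility: uRu, uRv, uRw, vRu, vRv, vRw, wRu, wRv, wRw
Branch closes: q and ¬q both at w.
Every branch of the negation's tableau closes; the branch above is one of them.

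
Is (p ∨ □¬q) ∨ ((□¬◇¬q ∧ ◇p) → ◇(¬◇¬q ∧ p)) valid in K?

Tableau for the negation ¬((p ∨ □¬q) ∨ ((□¬◇¬q ∧ ◇p) → ◇(¬◇¬q ∧ p))):
1. ¬((p ∨ □¬q) ∨ ((□¬◇¬q ∧ ◇p) → ◇(¬◇¬q ∧ p))), u
2. ¬(p ∨ □¬q), u   [¬∨-rule on 1]
3. ¬((□¬◇¬q ∧ ◇p) → ◇(¬◇¬q ∧ p)), u   [¬∨-rule on 1]
4. ¬p, u   [¬∨-rule on 2]
5. ¬□¬q, u   [¬∨-rule on 2]
6. □¬◇¬q ∧ ◇p, u   [¬→-rule on 3]
7. ¬◇(¬◇¬q ∧ p), u   [¬→-rule on 3]
8. □¬◇¬q, u   [∧-rule on 6]
9. ◇p, u   [∧-rule on 6]
10. q, v   [¬□-rule on 5: fresh world v, uRv]
11. ¬(¬◇¬q ∧ p), v   [¬◇-rule on 7 via uRv]
12. ¬◇¬q, v   [□-rule on 8 via uRv]
13. ¬p, v   [¬∧-rule on 11 (branches; this branch)]
14. p, w   [◇-rule on 9: fresh world w, uRw]
15. ¬(¬◇¬q ∧ p), w   [¬◇-rule on 7 via uRw]
16. ¬◇¬q, w   [□-rule on 8 via uRw]
17. ◇¬q, w   [¬∧-rule on 15 (branches; this branch)]
18. ¬q, x   [◇-rule on 17: fresh world x, wRx]
19. q, x   [¬◇-rule on 16 via wRx]
Accessibility: uRv, uRw, wRx
Branch closes: q and ¬q both at x.
Every branch of the negation's tableau closes; the branch above is one of them.

Yes, valid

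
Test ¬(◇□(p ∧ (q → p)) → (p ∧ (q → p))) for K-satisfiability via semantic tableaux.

Yes, satisfiable

1. ¬(◇□(p ∧ (q → p)) → (p ∧ (q → p))), u
2. ◇□(p ∧ (q → p)), u   [¬→-rule on 1]
3. ¬(p ∧ (q → p)), u   [¬→-rule on 1]
4. ¬(q → p), u   [¬∧-rule on 3 (branches; this branch)]
5. q, u   [¬→-rule on 4]
6. ¬p, u   [¬→-rule on 4]
7. □(p ∧ (q → p)), v   [◇-rule on 2: fresh world v, uRv]
Accessibility: uRv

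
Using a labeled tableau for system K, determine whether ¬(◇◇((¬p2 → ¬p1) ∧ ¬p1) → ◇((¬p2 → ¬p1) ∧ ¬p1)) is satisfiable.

Yes, satisfiable

1. ¬(◇◇((¬p2 → ¬p1) ∧ ¬p1) → ◇((¬p2 → ¬p1) ∧ ¬p1)), 0
2. ◇◇((¬p2 → ¬p1) ∧ ¬p1), 0
3. ¬◇((¬p2 → ¬p1) ∧ ¬p1), 0
4. ◇((¬p2 → ¬p1) ∧ ¬p1), 1
5. ¬((¬p2 → ¬p1) ∧ ¬p1), 1
6. p1, 1
7. (¬p2 → ¬p1) ∧ ¬p1, 2
8. ¬p2 → ¬p1, 2
9. ¬p1, 2
Accessibility: 0R1, 1R2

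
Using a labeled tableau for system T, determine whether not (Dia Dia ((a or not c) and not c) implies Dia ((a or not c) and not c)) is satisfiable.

Satisfiable (open branch found)

1. not (Dia Dia ((a or not c) and not c) implies Dia ((a or not c) and not c)), 0
2. Dia Dia ((a or not c) and not c), 0
3. not Dia ((a or not c) and not c), 0
4. not ((a or not c) and not c), 0
5. c, 0
6. Dia ((a or not c) and not c), 1
7. not ((a or not c) and not c), 1
8. c, 1
9. (a or not c) and not c, 2
10. a or not c, 2
11. not c, 2
Accessibility: 0R0, 0R1, 1R1, 1R2, 2R2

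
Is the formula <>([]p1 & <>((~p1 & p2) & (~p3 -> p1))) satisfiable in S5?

1. <>([]p1 & <>((~p1 & p2) & (~p3 -> p1))), w0
2. []p1 & <>((~p1 & p2) & (~p3 -> p1)), w1
3. []p1, w1
4. <>((~p1 & p2) & (~p3 -> p1)), w1
5. p1, w0
6. p1, w1
7. (~p1 & p2) & (~p3 -> p1), w2
8. ~p1 & p2, w2
9. ~p3 -> p1, w2
10. ~p1, w2
11. p2, w2
12. p1, w2
Accessibility: w0Rw0, w0Rw1, w0Rw2, w1Rw0, w1Rw1, w1Rw2, w2Rw0, w2Rw1, w2Rw2
Branch closes: p1 and ~p1 both at w2.
Every branch closes; the branch above is one of them.

No, unsatisfiable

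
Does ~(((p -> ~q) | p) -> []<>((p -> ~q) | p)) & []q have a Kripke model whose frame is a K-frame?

Satisfiable (open branch found)

1. ~(((p -> ~q) | p) -> []<>((p -> ~q) | p)) & []q, u
2. ~(((p -> ~q) | p) -> []<>((p -> ~q) | p)), u
3. []q, u
4. (p -> ~q) | p, u
5. ~[]<>((p -> ~q) | p), u
6. p, u
7. ~<>((p -> ~q) | p), v
8. q, v
Accessibility: uRv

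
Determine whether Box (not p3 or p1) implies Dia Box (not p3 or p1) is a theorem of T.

Yes, valid

Tableau for the negation not (Box (not p3 or p1) implies Dia Box (not p3 or p1)):
1. not (Box (not p3 or p1) implies Dia Box (not p3 or p1)), 0
2. Box (not p3 or p1), 0   [neg-implies-rule on 1]
3. not Dia Box (not p3 or p1), 0   [neg-implies-rule on 1]
4. not p3 or p1, 0   [Box-rule on 2 via 0R0]
5. not Box (not p3 or p1), 0   [neg-Dia-rule on 3 via 0R0]
6. p1, 0   [or-rule on 4 (branches; this branch)]
7. not (not p3 or p1), 1   [neg-Box-rule on 5: fresh world 1, 0R1]
8. p3, 1   [neg-or-rule on 7]
9. not p1, 1   [neg-or-rule on 7]
10. not p3 or p1, 1   [Box-rule on 2 via 0R1]
11. not Box (not p3 or p1), 1   [neg-Dia-rule on 3 via 0R1]
12. p1, 1   [or-rule on 10 (branches; this branch)]
Accessibility: 0R0, 0R1, 1R1
Branch closes: p1 and not p1 both at 1.
All branches of the negation close; one closing branch shown above.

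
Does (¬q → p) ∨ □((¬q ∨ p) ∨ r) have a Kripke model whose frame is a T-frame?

Satisfiable (open branch found)

1. (¬q → p) ∨ □((¬q ∨ p) ∨ r), w0
2. □((¬q ∨ p) ∨ r), w0
3. (¬q ∨ p) ∨ r, w0
4. r, w0
Accessibility: w0Rw0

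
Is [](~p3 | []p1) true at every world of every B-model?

Tableau for the negation ~[](~p3 | []p1):
1. ~[](~p3 | []p1), w0
2. ~(~p3 | []p1), w1
3. p3, w1
4. ~[]p1, w1
5. ~p1, w2
Accessibility: w0Rw0, w0Rw1, w1Rw0, w1Rw1, w1Rw2, w2Rw1, w2Rw2
The negation has an open branch (countermodel exists).

No, not valid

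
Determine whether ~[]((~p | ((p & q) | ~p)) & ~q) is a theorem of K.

Tableau for the negation []((~p | ((p & q) | ~p)) & ~q):
1. []((~p | ((p & q) | ~p)) & ~q), 0
The negation has an open branch (countermodel exists).

Invalid (countermodel exists)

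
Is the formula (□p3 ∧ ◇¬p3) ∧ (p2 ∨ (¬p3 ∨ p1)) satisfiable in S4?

1. (□p3 ∧ ◇¬p3) ∧ (p2 ∨ (¬p3 ∨ p1)), 0
2. □p3 ∧ ◇¬p3, 0   [∧-rule on 1]
3. p2 ∨ (¬p3 ∨ p1), 0   [∧-rule on 1]
4. □p3, 0   [∧-rule on 2]
5. ◇¬p3, 0   [∧-rule on 2]
6. p3, 0   [□-rule on 4 via 0R0]
7. ¬p3 ∨ p1, 0   [∨-rule on 3 (branches; this branch)]
8. p1, 0   [∨-rule on 7 (branches; this branch)]
9. ¬p3, 1   [◇-rule on 5: fresh world 1, 0R1]
10. p3, 1   [□-rule on 4 via 0R1]
Accessibility: 0R0, 0R1, 1R1
Branch closes: p3 and ¬p3 both at 1.
All branches of the tableau close; one closing branch shown above.

No, unsatisfiable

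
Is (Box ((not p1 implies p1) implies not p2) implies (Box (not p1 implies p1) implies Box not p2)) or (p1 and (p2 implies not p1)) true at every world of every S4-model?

Tableau for the negation not ((Box ((not p1 implies p1) implies not p2) implies (Box (not p1 implies p1) implies Box not p2)) or (p1 and (p2 implies not p1))):
1. not ((Box ((not p1 implies p1) implies not p2) implies (Box (not p1 implies p1) implies Box not p2)) or (p1 and (p2 implies not p1))), u
2. not (Box ((not p1 implies p1) implies not p2) implies (Box (not p1 implies p1) implies Box not p2)), u   [neg-or-rule on 1]
3. not (p1 and (p2 implies not p1)), u   [neg-or-rule on 1]
4. Box ((not p1 implies p1) implies not p2), u   [neg-implies-rule on 2]
5. not (Box (not p1 implies p1) implies Box not p2), u   [neg-implies-rule on 2]
6. Box (not p1 implies p1), u   [neg-implies-rule on 5]
7. not Box not p2, u   [neg-implies-rule on 5]
8. (not p1 implies p1) implies not p2, u   [Box-rule on 4 via uRu]
9. not p1 implies p1, u   [Box-rule on 6 via uRu]
10. not (p2 implies not p1), u   [neg-and-rule on 3 (branches; this branch)]
11. p2, u   [neg-implies-rule on 10]
12. p1, u   [neg-implies-rule on 10]
13. not (not p1 implies p1), u   [implies-rule on 8 (branches; this branch)]
14. not p1, u   [neg-implies-rule on 13]
Accessibility: uRu
Branch closes: p1 and not p1 both at u.
All branches of the negation close; one closing branch shown above.

Valid in S4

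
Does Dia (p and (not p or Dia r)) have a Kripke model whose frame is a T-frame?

Yes, satisfiable

1. Dia (p and (not p or Dia r)), u
2. p and (not p or Dia r), v
3. p, v
4. not p or Dia r, v
5. Dia r, v
6. r, w
Accessibility: uRu, uRv, vRv, vRw, wRw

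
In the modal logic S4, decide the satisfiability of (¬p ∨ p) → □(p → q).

1. (¬p ∨ p) → □(p → q), 0
2. □(p → q), 0
3. p → q, 0
4. q, 0
Accessibility: 0R0

Yes, satisfiable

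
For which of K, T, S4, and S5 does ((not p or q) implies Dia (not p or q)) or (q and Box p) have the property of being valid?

T, S4, S5

K-tableau for the negation not (((not p or q) implies Dia (not p or q)) or (q and Box p)):
1. not (((not p or q) implies Dia (not p or q)) or (q and Box p)), w0
2. not ((not p or q) implies Dia (not p or q)), w0   [neg-or-rule on 1]
3. not (q and Box p), w0   [neg-or-rule on 1]
4. not p or q, w0   [neg-implies-rule on 2]
5. not Dia (not p or q), w0   [neg-implies-rule on 2]
6. not q, w0   [neg-and-rule on 3 (branches; this branch)]
7. not p, w0   [or-rule on 4 (branches; this branch)]
Complete open branch: countermodel on a K-frame, so not valid in K.
T-tableau for the negation not (((not p or q) implies Dia (not p or q)) or (q and Box p)):
1. not (((not p or q) implies Dia (not p or q)) or (q and Box p)), w0
2. not ((not p or q) implies Dia (not p or q)), w0   [neg-or-rule on 1]
3. not (q and Box p), w0   [neg-or-rule on 1]
4. not p or q, w0   [neg-implies-rule on 2]
5. not Dia (not p or q), w0   [neg-implies-rule on 2]
6. not (not p or q), w0   [neg-Dia-rule on 5 via w0Rw0]
7. p, w0   [neg-or-rule on 6]
8. not q, w0   [neg-or-rule on 6]
9. not Box p, w0   [neg-and-rule on 3 (branches; this branch)]
10. q, w0   [or-rule on 4 (branches; this branch)]
Accessibility: w0Rw0
Branch closes: q and not q both at w0.
Every branch closes (one shown): valid in T, hence also in S4, S5 (every theorem of T is a theorem of S4 and S5).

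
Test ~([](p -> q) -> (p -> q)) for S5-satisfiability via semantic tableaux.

1. ~([](p -> q) -> (p -> q)), 0
2. [](p -> q), 0   [~->-rule on 1]
3. ~(p -> q), 0   [~->-rule on 1]
4. p, 0   [~->-rule on 3]
5. ~q, 0   [~->-rule on 3]
6. p -> q, 0   [[]-rule on 2 via 0R0]
7. q, 0   [->-rule on 6 (branches; this branch)]
Accessibility: 0R0
Branch closes: q and ~q both at 0.
All branches of the tableau close; one closing branch shown above.

Unsatisfiable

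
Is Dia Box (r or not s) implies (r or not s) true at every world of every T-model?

No, not valid

Tableau for the negation not (Dia Box (r or not s) implies (r or not s)):
1. not (Dia Box (r or not s) implies (r or not s)), u
2. Dia Box (r or not s), u   [neg-implies-rule on 1]
3. not (r or not s), u   [neg-implies-rule on 1]
4. not r, u   [neg-or-rule on 3]
5. s, u   [neg-or-rule on 3]
6. Box (r or not s), v   [Dia-rule on 2: fresh world v, uRv]
7. r or not s, v   [Box-rule on 6 via vRv]
8. not s, v   [or-rule on 7 (branches; this branch)]
Accessibility: uRu, uRv, vRv
The negation has an open branch (countermodel exists).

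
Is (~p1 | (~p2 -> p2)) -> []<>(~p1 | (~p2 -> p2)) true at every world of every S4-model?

Tableau for the negation ~((~p1 | (~p2 -> p2)) -> []<>(~p1 | (~p2 -> p2))):
1. ~((~p1 | (~p2 -> p2)) -> []<>(~p1 | (~p2 -> p2))), w0
2. ~p1 | (~p2 -> p2), w0   [~->-rule on 1]
3. ~[]<>(~p1 | (~p2 -> p2)), w0   [~->-rule on 1]
4. ~p2 -> p2, w0   [|-rule on 2 (branches; this branch)]
5. p2, w0   [->-rule on 4 (branches; this branch)]
6. ~<>(~p1 | (~p2 -> p2)), w1   [~[]-rule on 3: fresh world w1, w0Rw1]
7. ~(~p1 | (~p2 -> p2)), w1   [~<>-rule on 6 via w1Rw1]
8. p1, w1   [~|-rule on 7]
9. ~(~p2 -> p2), w1   [~|-rule on 7]
10. ~p2, w1   [~->-rule on 9]
Accessibility: w0Rw0, w0Rw1, w1Rw1
The negation has an open branch (countermodel exists).

Not valid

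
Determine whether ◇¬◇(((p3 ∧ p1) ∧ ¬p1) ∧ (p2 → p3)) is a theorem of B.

Tableau for the negation ¬◇¬◇(((p3 ∧ p1) ∧ ¬p1) ∧ (p2 → p3)):
1. ¬◇¬◇(((p3 ∧ p1) ∧ ¬p1) ∧ (p2 → p3)), w0
2. ◇(((p3 ∧ p1) ∧ ¬p1) ∧ (p2 → p3)), w0
3. ((p3 ∧ p1) ∧ ¬p1) ∧ (p2 → p3), w1
4. (p3 ∧ p1) ∧ ¬p1, w1
5. p2 → p3, w1
6. p3 ∧ p1, w1
7. ¬p1, w1
8. p3, w1
9. p1, w1
Accessibility: w0Rw0, w0Rw1, w1Rw0, w1Rw1
Branch closes: p1 and ¬p1 both at w1.
Every branch of the negation's tableau closes; the branch above is one of them.

Valid in B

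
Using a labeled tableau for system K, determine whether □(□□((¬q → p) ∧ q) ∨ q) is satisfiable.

1. □(□□((¬q → p) ∧ q) ∨ q), u

Satisfiable (open branch found)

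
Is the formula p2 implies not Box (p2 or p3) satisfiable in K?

1. p2 implies not Box (p2 or p3), w0
2. not Box (p2 or p3), w0
3. not (p2 or p3), w1
4. not p2, w1
5. not p3, w1
Accessibility: w0Rw1

Yes, satisfiable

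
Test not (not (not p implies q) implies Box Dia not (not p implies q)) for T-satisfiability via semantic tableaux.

1. not (not (not p implies q) implies Box Dia not (not p implies q)), w0
2. not (not p implies q), w0
3. not Box Dia not (not p implies q), w0
4. not p, w0
5. not q, w0
6. not Dia not (not p implies q), w1
7. not p implies q, w1
8. q, w1
Accessibility: w0Rw0, w0Rw1, w1Rw1

Satisfiable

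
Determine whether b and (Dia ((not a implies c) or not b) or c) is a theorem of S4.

No, not valid

Tableau for the negation not (b and (Dia ((not a implies c) or not b) or c)):
1. not (b and (Dia ((not a implies c) or not b) or c)), u
2. not (Dia ((not a implies c) or not b) or c), u   [neg-and-rule on 1 (branches; this branch)]
3. not Dia ((not a implies c) or not b), u   [neg-or-rule on 2]
4. not c, u   [neg-or-rule on 2]
5. not ((not a implies c) or not b), u   [neg-Dia-rule on 3 via uRu]
6. not (not a implies c), u   [neg-or-rule on 5]
7. b, u   [neg-or-rule on 5]
8. not a, u   [neg-implies-rule on 6]
Accessibility: uRu
The negation has an open branch (countermodel exists).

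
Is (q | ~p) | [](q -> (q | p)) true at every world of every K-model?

Tableau for the negation ~((q | ~p) | [](q -> (q | p))):
1. ~((q | ~p) | [](q -> (q | p))), u
2. ~(q | ~p), u
3. ~[](q -> (q | p)), u
4. ~q, u
5. p, u
6. ~(q -> (q | p)), v
7. q, v
8. ~(q | p), v
9. ~q, v
10. ~p, v
Accessibility: uRv
Branch closes: q and ~q both at v.
Every branch of the negation's tableau closes; the branch above is one of them.

Valid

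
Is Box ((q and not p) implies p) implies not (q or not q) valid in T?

Invalid (countermodel exists)

Tableau for the negation not (Box ((q and not p) implies p) implies not (q or not q)):
1. not (Box ((q and not p) implies p) implies not (q or not q)), u
2. Box ((q and not p) implies p), u   [neg-implies-rule on 1]
3. q or not q, u   [neg-implies-rule on 1]
4. (q and not p) implies p, u   [Box-rule on 2 via uRu]
5. not q, u   [or-rule on 3 (branches; this branch)]
6. p, u   [implies-rule on 4 (branches; this branch)]
Accessibility: uRu
The negation has an open branch (countermodel exists).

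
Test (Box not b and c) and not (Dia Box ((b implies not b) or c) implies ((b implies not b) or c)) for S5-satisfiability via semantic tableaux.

1. (Box not b and c) and not (Dia Box ((b implies not b) or c) implies ((b implies not b) or c)), u
2. Box not b and c, u
3. not (Dia Box ((b implies not b) or c) implies ((b implies not b) or c)), u
4. Box not b, u
5. c, u
6. Dia Box ((b implies not b) or c), u
7. not ((b implies not b) or c), u
8. not (b implies not b), u
9. not c, u
Accessibility: uRu
Branch closes: c and not c both at u.
All branches of the tableau close; one closing branch shown above.

Unsatisfiable (every branch closes)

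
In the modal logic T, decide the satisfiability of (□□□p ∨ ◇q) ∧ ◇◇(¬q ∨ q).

1. (□□□p ∨ ◇q) ∧ ◇◇(¬q ∨ q), 0
2. □□□p ∨ ◇q, 0
3. ◇◇(¬q ∨ q), 0
4. ◇q, 0
5. ◇(¬q ∨ q), 1
6. q, 2
7. ¬q ∨ q, 3
8. q, 3
Accessibility: 0R0, 0R1, 0R2, 1R1, 1R3, 2R2, 3R3

Satisfiable (open branch found)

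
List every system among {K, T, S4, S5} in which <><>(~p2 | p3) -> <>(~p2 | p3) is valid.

S4, S5

T-tableau for the negation ~(<><>(~p2 | p3) -> <>(~p2 | p3)):
1. ~(<><>(~p2 | p3) -> <>(~p2 | p3)), 0
2. <><>(~p2 | p3), 0
3. ~<>(~p2 | p3), 0
4. ~(~p2 | p3), 0
5. p2, 0
6. ~p3, 0
7. <>(~p2 | p3), 1
8. ~(~p2 | p3), 1
9. p2, 1
10. ~p3, 1
11. ~p2 | p3, 2
12. p3, 2
Accessibility: 0R0, 0R1, 1R1, 1R2, 2R2
Complete open branch: countermodel on a T-frame, so not valid in T, nor in K (the same frame is also a K-frame).
S4-tableau for the negation ~(<><>(~p2 | p3) -> <>(~p2 | p3)):
1. ~(<><>(~p2 | p3) -> <>(~p2 | p3)), 0
2. <><>(~p2 | p3), 0
3. ~<>(~p2 | p3), 0
4. ~(~p2 | p3), 0
5. p2, 0
6. ~p3, 0
7. <>(~p2 | p3), 1
8. ~(~p2 | p3), 1
9. p2, 1
10. ~p3, 1
11. ~p2 | p3, 2
12. ~(~p2 | p3), 2
13. p2, 2
14. ~p3, 2
15. p3, 2
Accessibility: 0R0, 0R1, 0R2, 1R1, 1R2, 2R2
Branch closes: p3 and ~p3 both at 2.
Every branch closes (one shown): valid in S4, hence also in S5 (every theorem of S4 is a theorem of S5).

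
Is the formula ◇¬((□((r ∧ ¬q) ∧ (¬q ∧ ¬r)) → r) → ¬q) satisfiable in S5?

Yes, satisfiable

1. ◇¬((□((r ∧ ¬q) ∧ (¬q ∧ ¬r)) → r) → ¬q), 0
2. ¬((□((r ∧ ¬q) ∧ (¬q ∧ ¬r)) → r) → ¬q), 1   [◇-rule on 1: fresh world 1, 0R1]
3. □((r ∧ ¬q) ∧ (¬q ∧ ¬r)) → r, 1   [¬→-rule on 2]
4. q, 1   [¬→-rule on 2]
5. r, 1   [→-rule on 3 (branches; this branch)]
Accessibility: 0R0, 0R1, 1R0, 1R1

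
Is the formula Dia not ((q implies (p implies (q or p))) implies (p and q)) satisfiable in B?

Satisfiable (open branch found)

1. Dia not ((q implies (p implies (q or p))) implies (p and q)), 0
2. not ((q implies (p implies (q or p))) implies (p and q)), 1
3. q implies (p implies (q or p)), 1
4. not (p and q), 1
5. p implies (q or p), 1
6. not q, 1
7. q or p, 1
8. p, 1
Accessibility: 0R0, 0R1, 1R0, 1R1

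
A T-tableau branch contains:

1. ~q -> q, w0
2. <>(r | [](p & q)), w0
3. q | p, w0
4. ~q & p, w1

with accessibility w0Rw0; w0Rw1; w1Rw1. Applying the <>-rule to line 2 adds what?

a fresh world w2 with w0Rw2, and r | [](p & q) at w2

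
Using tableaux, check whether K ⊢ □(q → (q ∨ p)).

Yes, valid

Tableau for the negation ¬□(q → (q ∨ p)):
1. ¬□(q → (q ∨ p)), u
2. ¬(q → (q ∨ p)), v
3. q, v
4. ¬(q ∨ p), v
5. ¬q, v
6. ¬p, v
Accessibility: uRv
Branch closes: q and ¬q both at v.
All branches of the negation close; one closing branch shown above.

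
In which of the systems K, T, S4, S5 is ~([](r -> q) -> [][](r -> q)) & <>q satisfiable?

K, T

T-tableau for the formula:
1. ~([](r -> q) -> [][](r -> q)) & <>q, u
2. ~([](r -> q) -> [][](r -> q)), u   [&-rule on 1]
3. <>q, u   [&-rule on 1]
4. [](r -> q), u   [~->-rule on 2]
5. ~[][](r -> q), u   [~->-rule on 2]
6. r -> q, u   [[]-rule on 4 via uRu]
7. q, u   [->-rule on 6 (branches; this branch)]
8. q, v   [<>-rule on 3: fresh world v, uRv]
9. r -> q, v   [[]-rule on 4 via uRv]
10. ~[](r -> q), w   [~[]-rule on 5: fresh world w, uRw]
11. r -> q, w   [[]-rule on 4 via uRw]
12. q, w   [->-rule on 11 (branches; this branch)]
13. ~(r -> q), x   [~[]-rule on 10: fresh world x, wRx]
14. r, x   [~->-rule on 13]
15. ~q, x   [~->-rule on 13]
Accessibility: uRu, uRv, uRw, vRv, wRw, wRx, xRx
Complete open branch: satisfiable in T, hence also in K (this T-model is also a K-model).
S4-tableau for the formula:
1. ~([](r -> q) -> [][](r -> q)) & <>q, u
2. ~([](r -> q) -> [][](r -> q)), u   [&-rule on 1]
3. <>q, u   [&-rule on 1]
4. [](r -> q), u   [~->-rule on 2]
5. ~[][](r -> q), u   [~->-rule on 2]
6. r -> q, u   [[]-rule on 4 via uRu]
7. q, u   [->-rule on 6 (branches; this branch)]
8. q, v   [<>-rule on 3: fresh world v, uRv]
9. r -> q, v   [[]-rule on 4 via uRv]
10. ~[](r -> q), w   [~[]-rule on 5: fresh world w, uRw]
11. r -> q, w   [[]-rule on 4 via uRw]
12. q, w   [->-rule on 11 (branches; this branch)]
13. ~(r -> q), x   [~[]-rule on 10: fresh world x, wRx]
14. r, x   [~->-rule on 13]
15. ~q, x   [~->-rule on 13]
16. r -> q, x   [[]-rule on 4 via uRx]
17. q, x   [->-rule on 16 (branches; this branch)]
Accessibility: uRu, uRv, uRw, uRx, vRv, wRw, wRx, xRx
Branch closes: q and ~q both at x.
Every branch closes (one shown): unsatisfiable in S4, hence also in S5 (every S5-frame is an S4-frame).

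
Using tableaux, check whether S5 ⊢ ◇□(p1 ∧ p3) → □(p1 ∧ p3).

Tableau for the negation ¬(◇□(p1 ∧ p3) → □(p1 ∧ p3)):
1. ¬(◇□(p1 ∧ p3) → □(p1 ∧ p3)), w0
2. ◇□(p1 ∧ p3), w0   [¬→-rule on 1]
3. ¬□(p1 ∧ p3), w0   [¬→-rule on 1]
4. □(p1 ∧ p3), w1   [◇-rule on 2: fresh world w1, w0Rw1]
5. p1 ∧ p3, w0   [□-rule on 4 via w1Rw0]
6. p1, w0   [∧-rule on 5]
7. p3, w0   [∧-rule on 5]
8. p1 ∧ p3, w1   [□-rule on 4 via w1Rw1]
9. p1, w1   [∧-rule on 8]
10. p3, w1   [∧-rule on 8]
11. ¬(p1 ∧ p3), w2   [¬□-rule on 3: fresh world w2, w0Rw2]
12. p1 ∧ p3, w2   [□-rule on 4 via w1Rw2]
13. p1, w2   [∧-rule on 12]
14. p3, w2   [∧-rule on 12]
15. ¬p3, w2   [¬∧-rule on 11 (branches; this branch)]
Accessibility: w0Rw0, w0Rw1, w0Rw2, w1Rw0, w1Rw1, w1Rw2, w2Rw0, w2Rw1, w2Rw2
Branch closes: p3 and ¬p3 both at w2.
All branches of the negation close; one closing branch shown above.

Valid in S5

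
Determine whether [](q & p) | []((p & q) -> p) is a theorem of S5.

Yes, valid

Tableau for the negation ~([](q & p) | []((p & q) -> p)):
1. ~([](q & p) | []((p & q) -> p)), u
2. ~[](q & p), u
3. ~[]((p & q) -> p), u
4. ~(q & p), v
5. ~p, v
6. ~((p & q) -> p), w
7. p & q, w
8. ~p, w
9. p, w
10. q, w
Accessibility: uRu, uRv, uRw, vRu, vRv, vRw, wRu, wRv, wRw
Branch closes: p and ~p both at w.
All branches of the negation close; one closing branch shown above.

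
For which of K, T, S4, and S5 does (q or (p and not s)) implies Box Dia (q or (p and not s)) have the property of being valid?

S4-tableau for the negation not ((q or (p and not s)) implies Box Dia (q or (p and not s))):
1. not ((q or (p and not s)) implies Box Dia (q or (p and not s))), 0
2. q or (p and not s), 0
3. not Box Dia (q or (p and not s)), 0
4. p and not s, 0
5. p, 0
6. not s, 0
7. not Dia (q or (p and not s)), 1
8. not (q or (p and not s)), 1
9. not q, 1
10. not (p and not s), 1
11. s, 1
Accessibility: 0R0, 0R1, 1R1
Complete open branch: countermodel on an S4-frame, so not valid in S4, nor in K, T (the same frame is also a K-frame and a T-frame).
S5-tableau for the negation not ((q or (p and not s)) implies Box Dia (q or (p and not s))):
1. not ((q or (p and not s)) implies Box Dia (q or (p and not s))), 0
2. q or (p and not s), 0
3. not Box Dia (q or (p and not s)), 0
4. p and not s, 0
5. p, 0
6. not s, 0
7. not Dia (q or (p and not s)), 1
8. not (q or (p and not s)), 0
9. not q, 0
10. not (p and not s), 0
11. not (q or (p and not s)), 1
12. not q, 1
13. not (p and not s), 1
14. s, 0
Accessibility: 0R0, 0R1, 1R0, 1R1
Branch closes: s and not s both at 0.
Every branch closes (one shown): valid in S5.

S5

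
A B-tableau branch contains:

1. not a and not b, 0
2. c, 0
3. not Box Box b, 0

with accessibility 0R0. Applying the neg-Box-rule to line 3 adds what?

a fresh world 1 with 0R1, and not Box b at 1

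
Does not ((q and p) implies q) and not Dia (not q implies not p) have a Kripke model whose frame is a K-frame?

Unsatisfiable (every branch closes)

1. not ((q and p) implies q) and not Dia (not q implies not p), w0
2. not ((q and p) implies q), w0
3. not Dia (not q implies not p), w0
4. q and p, w0
5. not q, w0
6. q, w0
7. p, w0
Branch closes: q and not q both at w0.
Every branch closes; the branch above is one of them.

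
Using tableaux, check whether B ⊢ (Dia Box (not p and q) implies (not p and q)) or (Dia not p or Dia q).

Tableau for the negation not ((Dia Box (not p and q) implies (not p and q)) or (Dia not p or Dia q)):
1. not ((Dia Box (not p and q) implies (not p and q)) or (Dia not p or Dia q)), 0
2. not (Dia Box (not p and q) implies (not p and q)), 0   [neg-or-rule on 1]
3. not (Dia not p or Dia q), 0   [neg-or-rule on 1]
4. Dia Box (not p and q), 0   [neg-implies-rule on 2]
5. not (not p and q), 0   [neg-implies-rule on 2]
6. not Dia not p, 0   [neg-or-rule on 3]
7. not Dia q, 0   [neg-or-rule on 3]
8. p, 0   [neg-Dia-rule on 6 via 0R0]
9. not q, 0   [neg-Dia-rule on 7 via 0R0]
10. Box (not p and q), 1   [Dia-rule on 4: fresh world 1, 0R1]
11. p, 1   [neg-Dia-rule on 6 via 0R1]
12. not q, 1   [neg-Dia-rule on 7 via 0R1]
13. not p and q, 0   [Box-rule on 10 via 1R0]
14. not p, 0   [and-rule on 13]
15. q, 0   [and-rule on 13]
Accessibility: 0R0, 0R1, 1R0, 1R1
Branch closes: p and not p both at 0.
Every branch of the negation's tableau closes; the branch above is one of them.

Valid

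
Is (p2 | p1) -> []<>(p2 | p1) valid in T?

Tableau for the negation ~((p2 | p1) -> []<>(p2 | p1)):
1. ~((p2 | p1) -> []<>(p2 | p1)), 0
2. p2 | p1, 0
3. ~[]<>(p2 | p1), 0
4. p1, 0
5. ~<>(p2 | p1), 1
6. ~(p2 | p1), 1
7. ~p2, 1
8. ~p1, 1
Accessibility: 0R0, 0R1, 1R1
The negation has an open branch (countermodel exists).

Not valid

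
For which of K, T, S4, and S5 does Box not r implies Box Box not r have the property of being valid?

S4, S5

T-tableau for the negation not (Box not r implies Box Box not r):
1. not (Box not r implies Box Box not r), w0
2. Box not r, w0
3. not Box Box not r, w0
4. not r, w0
5. not Box not r, w1
6. not r, w1
7. r, w2
Accessibility: w0Rw0, w0Rw1, w1Rw1, w1Rw2, w2Rw2
Complete open branch: countermodel on a T-frame, so not valid in T, nor in K (the same frame is also a K-frame).
S4-tableau for the negation not (Box not r implies Box Box not r):
1. not (Box not r implies Box Box not r), w0
2. Box not r, w0
3. not Box Box not r, w0
4. not r, w0
5. not Box not r, w1
6. not r, w1
7. r, w2
8. not r, w2
Accessibility: w0Rw0, w0Rw1, w0Rw2, w1Rw1, w1Rw2, w2Rw2
Branch closes: r and not r both at w2.
Every branch closes (one shown): valid in S4, hence also in S5 (every theorem of S4 is a theorem of S5).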